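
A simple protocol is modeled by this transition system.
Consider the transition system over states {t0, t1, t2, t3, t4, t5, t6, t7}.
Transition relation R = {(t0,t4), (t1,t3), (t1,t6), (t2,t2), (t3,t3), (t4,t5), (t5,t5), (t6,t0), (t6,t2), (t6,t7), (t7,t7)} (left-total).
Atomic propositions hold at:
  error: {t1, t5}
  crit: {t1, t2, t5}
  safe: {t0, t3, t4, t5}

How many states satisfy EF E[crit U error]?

5

E[crit U error]: least fixpoint, start Z0 = Sat(error) = {t1, t5}, add states in Sat(crit) with some successor in Z. Already a fixed point.
Sat(E[crit U error]) = {t1, t5}
EF E[crit U error]: least fixpoint, start Z0 = {t1, t5}, add states with some successor in Z. Z1 = {t1, t4, t5}; Z2 = {t0, t1, t4, t5}; Z3 = {t0, t1, t4, t5, t6}; fixed.
Sat(EF E[crit U error]) = {t0, t1, t4, t5, t6}
|Sat(EF E[crit U error])| = |{t0, t1, t4, t5, t6}| = 5.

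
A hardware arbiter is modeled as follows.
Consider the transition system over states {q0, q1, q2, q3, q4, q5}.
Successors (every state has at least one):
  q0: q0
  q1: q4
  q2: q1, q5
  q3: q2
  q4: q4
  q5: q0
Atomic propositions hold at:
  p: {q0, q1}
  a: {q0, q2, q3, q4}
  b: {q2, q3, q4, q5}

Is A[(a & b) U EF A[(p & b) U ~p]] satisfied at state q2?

Yes

Sat(a & b) = {q2, q3, q4}
Sat(p & b) = ∅
Sat(~p) = {q2, q3, q4, q5}
A[(p & b) U ~p]: least fixpoint, start Z0 = Sat(~p) = {q2, q3, q4, q5}, add states in Sat(p & b) with every successor in Z. Already a fixed point.
Sat(A[(p & b) U ~p]) = {q2, q3, q4, q5}
EF A[(p & b) U ~p]: least fixpoint, start Z0 = {q2, q3, q4, q5}, add states with some successor in Z. Z1 = {q1, q2, q3, q4, q5}; fixed.
Sat(EF A[(p & b) U ~p]) = {q1, q2, q3, q4, q5}
A[(a & b) U EF A[(p & b) U ~p]]: least fixpoint, start Z0 = Sat(EF A[(p & b) U ~p]) = {q1, q2, q3, q4, q5}, add states in Sat(a & b) with every successor in Z. Already a fixed point.
Sat(A[(a & b) U EF A[(p & b) U ~p]]) = {q1, q2, q3, q4, q5}
q2 ∈ Sat(A[(a & b) U EF A[(p & b) U ~p]]) = {q1, q2, q3, q4, q5}, so the formula holds at q2.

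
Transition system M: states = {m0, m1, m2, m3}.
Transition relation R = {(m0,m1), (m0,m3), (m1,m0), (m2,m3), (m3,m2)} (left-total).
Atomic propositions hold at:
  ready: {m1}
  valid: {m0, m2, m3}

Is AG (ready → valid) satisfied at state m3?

Yes

Sat(ready → valid) = {m0, m2, m3}
AG (ready → valid): greatest fixpoint, start Z0 = {m0, m2, m3}, keep only states in Sat with every successor in Z. Z1 = {m2, m3}; fixed.
Sat(AG (ready → valid)) = {m2, m3}
m3 ∈ Sat(AG (ready → valid)) = {m2, m3}, so the formula holds at m3.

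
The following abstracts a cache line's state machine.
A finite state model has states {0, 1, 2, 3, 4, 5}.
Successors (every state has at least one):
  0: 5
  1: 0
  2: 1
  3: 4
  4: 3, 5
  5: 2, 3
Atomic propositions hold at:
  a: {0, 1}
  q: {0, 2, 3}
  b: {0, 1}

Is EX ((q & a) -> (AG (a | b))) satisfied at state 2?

Yes

Sat(q & a) = {0}
Sat(a | b) = {0, 1}
AG (a | b): greatest fixpoint, start Z0 = {0, 1}, keep only states in Sat with every successor in Z. Z1 = {1}; Z2 = ∅; fixed.
Sat(AG (a | b)) = ∅
Sat((q & a) -> (AG (a | b))) = {1, 2, 3, 4, 5}
Sat(EX ((q & a) -> (AG (a | b)))) = {s : some successor in {1, 2, 3, 4, 5}} = {0, 2, 3, 4, 5}
2 ∈ Sat(EX ((q & a) -> (AG (a | b)))) = {0, 2, 3, 4, 5}, so the formula holds at 2.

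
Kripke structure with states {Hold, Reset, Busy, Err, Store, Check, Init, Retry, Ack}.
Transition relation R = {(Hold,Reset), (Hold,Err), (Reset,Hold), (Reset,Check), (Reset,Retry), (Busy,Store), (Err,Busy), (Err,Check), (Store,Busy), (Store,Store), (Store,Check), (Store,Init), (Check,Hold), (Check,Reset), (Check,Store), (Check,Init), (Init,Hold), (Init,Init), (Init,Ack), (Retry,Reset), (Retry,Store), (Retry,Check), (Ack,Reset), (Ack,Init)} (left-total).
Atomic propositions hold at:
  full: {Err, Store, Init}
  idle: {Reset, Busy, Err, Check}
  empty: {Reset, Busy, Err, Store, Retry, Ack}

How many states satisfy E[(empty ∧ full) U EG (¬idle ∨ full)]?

Sat(empty ∧ full) = {Err, Store}
Sat(¬idle) = {Hold, Store, Init, Retry, Ack}
Sat(¬idle ∨ full) = {Hold, Err, Store, Init, Retry, Ack}
EG (¬idle ∨ full): greatest fixpoint, start Z0 = {Hold, Err, Store, Init, Retry, Ack}, keep only states in Sat with some successor in Z. Z1 = {Hold, Store, Init, Retry, Ack}; Z2 = {Store, Init, Retry, Ack}; fixed.
Sat(EG (¬idle ∨ full)) = {Store, Init, Retry, Ack}
E[(empty ∧ full) U EG (¬idle ∨ full)]: least fixpoint, start Z0 = Sat(EG (¬idle ∨ full)) = {Store, Init, Retry, Ack}, add states in Sat(empty ∧ full) with some successor in Z. Already a fixed point.
Sat(E[(empty ∧ full) U EG (¬idle ∨ full)]) = {Store, Init, Retry, Ack}
|Sat(E[(empty ∧ full) U EG (¬idle ∨ full)])| = |{Store, Init, Retry, Ack}| = 4.

4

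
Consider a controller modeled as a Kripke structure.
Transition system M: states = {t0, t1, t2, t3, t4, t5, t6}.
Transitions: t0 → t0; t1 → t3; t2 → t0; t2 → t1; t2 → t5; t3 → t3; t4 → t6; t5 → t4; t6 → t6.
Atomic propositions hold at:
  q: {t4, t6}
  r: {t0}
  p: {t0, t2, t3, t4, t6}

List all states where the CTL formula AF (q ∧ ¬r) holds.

Sat(¬r) = {t1, t2, t3, t4, t5, t6}
Sat(q ∧ ¬r) = {t4, t6}
AF (q ∧ ¬r): least fixpoint, start Z0 = {t4, t6}, add states with every successor in Z. Z1 = {t4, t5, t6}; fixed.
Sat(AF (q ∧ ¬r)) = {t4, t5, t6}

{t4, t5, t6}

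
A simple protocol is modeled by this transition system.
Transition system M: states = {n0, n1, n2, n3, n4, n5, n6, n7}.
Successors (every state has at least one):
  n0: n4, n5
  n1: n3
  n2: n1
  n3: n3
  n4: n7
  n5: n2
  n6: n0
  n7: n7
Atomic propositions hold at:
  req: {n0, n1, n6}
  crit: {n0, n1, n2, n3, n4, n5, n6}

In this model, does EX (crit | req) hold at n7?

Sat(crit | req) = {n0, n1, n2, n3, n4, n5, n6}
Sat(EX (crit | req)) = {s : some successor in {n0, n1, n2, n3, n4, n5, n6}} = {n0, n1, n2, n3, n5, n6}
n7 ∉ Sat(EX (crit | req)) = {n0, n1, n2, n3, n5, n6}, so the formula does not hold at n7.

No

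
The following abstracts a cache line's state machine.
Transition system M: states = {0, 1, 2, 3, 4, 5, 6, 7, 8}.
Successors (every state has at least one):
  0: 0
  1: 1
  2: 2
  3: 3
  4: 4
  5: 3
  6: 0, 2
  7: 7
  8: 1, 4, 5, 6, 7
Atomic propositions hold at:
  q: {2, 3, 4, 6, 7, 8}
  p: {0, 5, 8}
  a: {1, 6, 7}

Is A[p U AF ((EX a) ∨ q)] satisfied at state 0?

Sat(EX a) = {s : some successor in {1, 6, 7}} = {1, 7, 8}
Sat((EX a) ∨ q) = {1, 2, 3, 4, 6, 7, 8}
AF ((EX a) ∨ q): least fixpoint, start Z0 = {1, 2, 3, 4, 6, 7, 8}, add states with every successor in Z. Z1 = {1, 2, 3, 4, 5, 6, 7, 8}; fixed.
Sat(AF ((EX a) ∨ q)) = {1, 2, 3, 4, 5, 6, 7, 8}
A[p U AF ((EX a) ∨ q)]: least fixpoint, start Z0 = Sat(AF ((EX a) ∨ q)) = {1, 2, 3, 4, 5, 6, 7, 8}, add states in Sat(p) with every successor in Z. Already a fixed point.
Sat(A[p U AF ((EX a) ∨ q)]) = {1, 2, 3, 4, 5, 6, 7, 8}
0 ∉ Sat(A[p U AF ((EX a) ∨ q)]) = {1, 2, 3, 4, 5, 6, 7, 8}, so the formula does not hold at 0.

No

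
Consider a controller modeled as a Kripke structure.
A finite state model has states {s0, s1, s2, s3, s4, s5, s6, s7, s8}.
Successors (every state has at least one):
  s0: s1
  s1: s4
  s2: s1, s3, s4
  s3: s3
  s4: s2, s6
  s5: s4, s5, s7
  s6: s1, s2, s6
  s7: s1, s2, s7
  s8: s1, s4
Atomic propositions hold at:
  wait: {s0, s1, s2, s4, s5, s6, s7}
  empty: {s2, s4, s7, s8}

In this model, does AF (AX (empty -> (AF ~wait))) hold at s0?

Sat(~wait) = {s3, s8}
AF ~wait: least fixpoint, start Z0 = {s3, s8}, add states with every successor in Z. Already a fixed point.
Sat(AF ~wait) = {s3, s8}
Sat(empty -> (AF ~wait)) = {s0, s1, s3, s5, s6, s8}
Sat(AX (empty -> (AF ~wait))) = {s : every successor in {s0, s1, s3, s5, s6, s8}} = {s0, s3}
AF (AX (empty -> (AF ~wait))): least fixpoint, start Z0 = {s0, s3}, add states with every successor in Z. Already a fixed point.
Sat(AF (AX (empty -> (AF ~wait)))) = {s0, s3}
s0 ∈ Sat(AF (AX (empty -> (AF ~wait)))) = {s0, s3}, so the formula holds at s0.

Yes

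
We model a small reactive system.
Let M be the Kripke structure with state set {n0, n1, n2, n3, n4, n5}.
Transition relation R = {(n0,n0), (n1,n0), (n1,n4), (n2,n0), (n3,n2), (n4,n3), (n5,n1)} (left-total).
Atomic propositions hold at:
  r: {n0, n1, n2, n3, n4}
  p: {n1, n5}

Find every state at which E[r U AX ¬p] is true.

{n0, n1, n2, n3, n4}

Sat(¬p) = {n0, n2, n3, n4}
Sat(AX ¬p) = {s : every successor in {n0, n2, n3, n4}} = {n0, n1, n2, n3, n4}
E[r U AX ¬p]: least fixpoint, start Z0 = Sat(AX ¬p) = {n0, n1, n2, n3, n4}, add states in Sat(r) with some successor in Z. Already a fixed point.
Sat(E[r U AX ¬p]) = {n0, n1, n2, n3, n4}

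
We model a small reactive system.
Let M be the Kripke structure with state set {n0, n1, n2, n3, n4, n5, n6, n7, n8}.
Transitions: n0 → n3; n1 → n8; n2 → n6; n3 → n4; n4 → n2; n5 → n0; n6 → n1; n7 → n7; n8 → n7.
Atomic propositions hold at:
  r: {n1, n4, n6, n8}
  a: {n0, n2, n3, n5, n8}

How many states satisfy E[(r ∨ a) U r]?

Sat(r ∨ a) = {n0, n1, n2, n3, n4, n5, n6, n8}
E[(r ∨ a) U r]: least fixpoint, start Z0 = Sat(r) = {n1, n4, n6, n8}, add states in Sat(r ∨ a) with some successor in Z. Z1 = {n1, n2, n3, n4, n6, n8}; Z2 = {n0, n1, n2, n3, n4, n6, n8}; Z3 = {n0, n1, n2, n3, n4, n5, n6, n8}; fixed.
Sat(E[(r ∨ a) U r]) = {n0, n1, n2, n3, n4, n5, n6, n8}
|Sat(E[(r ∨ a) U r])| = |{n0, n1, n2, n3, n4, n5, n6, n8}| = 8.

8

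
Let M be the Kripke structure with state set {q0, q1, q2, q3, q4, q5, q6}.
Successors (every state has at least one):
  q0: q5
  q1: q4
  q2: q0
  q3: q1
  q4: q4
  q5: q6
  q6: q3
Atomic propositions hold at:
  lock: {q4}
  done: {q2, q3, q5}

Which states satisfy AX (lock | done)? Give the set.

{q0, q1, q4, q6}

Sat(lock | done) = {q2, q3, q4, q5}
Sat(AX (lock | done)) = {s : every successor in {q2, q3, q4, q5}} = {q0, q1, q4, q6}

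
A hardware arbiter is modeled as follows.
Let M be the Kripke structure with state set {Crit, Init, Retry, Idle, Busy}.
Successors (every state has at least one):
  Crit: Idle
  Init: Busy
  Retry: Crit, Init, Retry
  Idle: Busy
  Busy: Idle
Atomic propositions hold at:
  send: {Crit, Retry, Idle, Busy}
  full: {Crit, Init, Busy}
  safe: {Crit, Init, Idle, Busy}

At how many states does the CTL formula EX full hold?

3

Sat(EX full) = {s : some successor in {Crit, Init, Busy}} = {Init, Retry, Idle}
|Sat(EX full)| = |{Init, Retry, Idle}| = 3.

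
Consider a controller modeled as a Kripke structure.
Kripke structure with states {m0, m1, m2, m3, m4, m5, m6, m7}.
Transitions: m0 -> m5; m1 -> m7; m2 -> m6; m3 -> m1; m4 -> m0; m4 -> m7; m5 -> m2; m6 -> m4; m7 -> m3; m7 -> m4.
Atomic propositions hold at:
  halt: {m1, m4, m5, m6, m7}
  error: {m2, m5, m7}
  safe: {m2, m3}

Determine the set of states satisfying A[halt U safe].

A[halt U safe]: least fixpoint, start Z0 = Sat(safe) = {m2, m3}, add states in Sat(halt) with every successor in Z. Z1 = {m2, m3, m5}; fixed.
Sat(A[halt U safe]) = {m2, m3, m5}

{m2, m3, m5}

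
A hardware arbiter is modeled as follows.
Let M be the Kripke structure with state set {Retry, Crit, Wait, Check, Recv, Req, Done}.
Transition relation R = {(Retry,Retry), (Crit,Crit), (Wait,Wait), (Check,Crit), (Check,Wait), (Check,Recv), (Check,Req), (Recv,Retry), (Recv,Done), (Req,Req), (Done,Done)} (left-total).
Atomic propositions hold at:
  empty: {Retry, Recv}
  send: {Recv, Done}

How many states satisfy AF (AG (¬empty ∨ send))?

Sat(¬empty) = {Crit, Wait, Check, Req, Done}
Sat(¬empty ∨ send) = {Crit, Wait, Check, Recv, Req, Done}
AG (¬empty ∨ send): greatest fixpoint, start Z0 = {Crit, Wait, Check, Recv, Req, Done}, keep only states in Sat with every successor in Z. Z1 = {Crit, Wait, Check, Req, Done}; Z2 = {Crit, Wait, Req, Done}; fixed.
Sat(AG (¬empty ∨ send)) = {Crit, Wait, Req, Done}
AF (AG (¬empty ∨ send)): least fixpoint, start Z0 = {Crit, Wait, Req, Done}, add states with every successor in Z. Already a fixed point.
Sat(AF (AG (¬empty ∨ send))) = {Crit, Wait, Req, Done}
|Sat(AF (AG (¬empty ∨ send)))| = |{Crit, Wait, Req, Done}| = 4.

4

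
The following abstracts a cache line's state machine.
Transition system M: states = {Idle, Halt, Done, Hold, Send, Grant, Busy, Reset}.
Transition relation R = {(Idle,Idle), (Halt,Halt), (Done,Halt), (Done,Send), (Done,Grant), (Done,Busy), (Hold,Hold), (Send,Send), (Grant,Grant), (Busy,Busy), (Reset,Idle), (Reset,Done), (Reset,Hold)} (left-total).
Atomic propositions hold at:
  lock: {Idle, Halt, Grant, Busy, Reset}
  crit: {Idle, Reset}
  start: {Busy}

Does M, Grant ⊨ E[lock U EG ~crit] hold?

Sat(~crit) = {Halt, Done, Hold, Send, Grant, Busy}
EG ~crit: greatest fixpoint, start Z0 = {Halt, Done, Hold, Send, Grant, Busy}, keep only states in Sat with some successor in Z. Already a fixed point.
Sat(EG ~crit) = {Halt, Done, Hold, Send, Grant, Busy}
E[lock U EG ~crit]: least fixpoint, start Z0 = Sat(EG ~crit) = {Halt, Done, Hold, Send, Grant, Busy}, add states in Sat(lock) with some successor in Z. Z1 = {Halt, Done, Hold, Send, Grant, Busy, Reset}; fixed.
Sat(E[lock U EG ~crit]) = {Halt, Done, Hold, Send, Grant, Busy, Reset}
Grant ∈ Sat(E[lock U EG ~crit]) = {Halt, Done, Hold, Send, Grant, Busy, Reset}, so the formula holds at Grant.

Yes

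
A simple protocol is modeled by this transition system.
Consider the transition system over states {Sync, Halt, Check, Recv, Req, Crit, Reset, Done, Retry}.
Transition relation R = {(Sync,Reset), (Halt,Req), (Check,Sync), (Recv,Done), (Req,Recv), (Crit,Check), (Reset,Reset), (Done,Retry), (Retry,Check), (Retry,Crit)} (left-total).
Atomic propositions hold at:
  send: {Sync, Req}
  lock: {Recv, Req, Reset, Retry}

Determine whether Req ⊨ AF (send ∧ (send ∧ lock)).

Sat(send ∧ lock) = {Req}
Sat(send ∧ (send ∧ lock)) = {Req}
AF (send ∧ (send ∧ lock)): least fixpoint, start Z0 = {Req}, add states with every successor in Z. Z1 = {Halt, Req}; fixed.
Sat(AF (send ∧ (send ∧ lock))) = {Halt, Req}
Req ∈ Sat(AF (send ∧ (send ∧ lock))) = {Halt, Req}, so the formula holds at Req.

Yes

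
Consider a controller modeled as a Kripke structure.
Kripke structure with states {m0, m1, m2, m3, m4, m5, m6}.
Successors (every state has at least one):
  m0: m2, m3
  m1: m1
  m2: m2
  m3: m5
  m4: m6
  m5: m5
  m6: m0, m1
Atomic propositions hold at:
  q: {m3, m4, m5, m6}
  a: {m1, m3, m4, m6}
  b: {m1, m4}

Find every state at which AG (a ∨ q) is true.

Sat(a ∨ q) = {m1, m3, m4, m5, m6}
AG (a ∨ q): greatest fixpoint, start Z0 = {m1, m3, m4, m5, m6}, keep only states in Sat with every successor in Z. Z1 = {m1, m3, m4, m5}; Z2 = {m1, m3, m5}; fixed.
Sat(AG (a ∨ q)) = {m1, m3, m5}

{m1, m3, m5}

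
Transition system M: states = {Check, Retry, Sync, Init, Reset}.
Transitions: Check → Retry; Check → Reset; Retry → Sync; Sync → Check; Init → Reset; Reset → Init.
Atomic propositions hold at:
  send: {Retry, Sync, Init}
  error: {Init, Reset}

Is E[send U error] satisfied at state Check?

E[send U error]: least fixpoint, start Z0 = Sat(error) = {Init, Reset}, add states in Sat(send) with some successor in Z. Already a fixed point.
Sat(E[send U error]) = {Init, Reset}
Check ∉ Sat(E[send U error]) = {Init, Reset}, so the formula does not hold at Check.

No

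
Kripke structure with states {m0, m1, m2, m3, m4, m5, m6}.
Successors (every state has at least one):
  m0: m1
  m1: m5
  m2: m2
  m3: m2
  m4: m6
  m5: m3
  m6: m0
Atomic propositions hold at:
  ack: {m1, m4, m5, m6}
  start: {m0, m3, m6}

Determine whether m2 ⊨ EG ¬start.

Sat(¬start) = {m1, m2, m4, m5}
EG ¬start: greatest fixpoint, start Z0 = {m1, m2, m4, m5}, keep only states in Sat with some successor in Z. Z1 = {m1, m2}; Z2 = {m2}; fixed.
Sat(EG ¬start) = {m2}
m2 ∈ Sat(EG ¬start) = {m2}, so the formula holds at m2.

Yes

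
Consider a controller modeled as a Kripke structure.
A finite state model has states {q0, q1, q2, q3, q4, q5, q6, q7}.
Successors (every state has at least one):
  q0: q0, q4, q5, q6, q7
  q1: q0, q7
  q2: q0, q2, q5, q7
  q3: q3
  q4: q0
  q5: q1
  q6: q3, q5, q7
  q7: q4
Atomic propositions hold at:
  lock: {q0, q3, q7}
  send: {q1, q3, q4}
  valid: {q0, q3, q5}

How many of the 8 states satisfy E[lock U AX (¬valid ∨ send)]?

4

Sat(¬valid) = {q1, q2, q4, q6, q7}
Sat(¬valid ∨ send) = {q1, q2, q3, q4, q6, q7}
Sat(AX (¬valid ∨ send)) = {s : every successor in {q1, q2, q3, q4, q6, q7}} = {q3, q5, q7}
E[lock U AX (¬valid ∨ send)]: least fixpoint, start Z0 = Sat(AX (¬valid ∨ send)) = {q3, q5, q7}, add states in Sat(lock) with some successor in Z. Z1 = {q0, q3, q5, q7}; fixed.
Sat(E[lock U AX (¬valid ∨ send)]) = {q0, q3, q5, q7}
|Sat(E[lock U AX (¬valid ∨ send)])| = |{q0, q3, q5, q7}| = 4.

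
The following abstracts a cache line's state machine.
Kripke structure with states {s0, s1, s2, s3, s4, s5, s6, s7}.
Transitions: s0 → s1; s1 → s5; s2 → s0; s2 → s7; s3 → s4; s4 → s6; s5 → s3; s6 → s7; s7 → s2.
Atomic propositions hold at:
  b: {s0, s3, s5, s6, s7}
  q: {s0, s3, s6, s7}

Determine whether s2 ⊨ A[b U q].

No

A[b U q]: least fixpoint, start Z0 = Sat(q) = {s0, s3, s6, s7}, add states in Sat(b) with every successor in Z. Z1 = {s0, s3, s5, s6, s7}; fixed.
Sat(A[b U q]) = {s0, s3, s5, s6, s7}
s2 ∉ Sat(A[b U q]) = {s0, s3, s5, s6, s7}, so the formula does not hold at s2.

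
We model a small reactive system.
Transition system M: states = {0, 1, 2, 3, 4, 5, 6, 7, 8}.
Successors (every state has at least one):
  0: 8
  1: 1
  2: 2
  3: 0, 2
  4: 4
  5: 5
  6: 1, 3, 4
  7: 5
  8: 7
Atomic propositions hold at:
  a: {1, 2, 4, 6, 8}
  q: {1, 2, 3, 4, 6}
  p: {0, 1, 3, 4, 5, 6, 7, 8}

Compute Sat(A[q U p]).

A[q U p]: least fixpoint, start Z0 = Sat(p) = {0, 1, 3, 4, 5, 6, 7, 8}, add states in Sat(q) with every successor in Z. Already a fixed point.
Sat(A[q U p]) = {0, 1, 3, 4, 5, 6, 7, 8}

{0, 1, 3, 4, 5, 6, 7, 8}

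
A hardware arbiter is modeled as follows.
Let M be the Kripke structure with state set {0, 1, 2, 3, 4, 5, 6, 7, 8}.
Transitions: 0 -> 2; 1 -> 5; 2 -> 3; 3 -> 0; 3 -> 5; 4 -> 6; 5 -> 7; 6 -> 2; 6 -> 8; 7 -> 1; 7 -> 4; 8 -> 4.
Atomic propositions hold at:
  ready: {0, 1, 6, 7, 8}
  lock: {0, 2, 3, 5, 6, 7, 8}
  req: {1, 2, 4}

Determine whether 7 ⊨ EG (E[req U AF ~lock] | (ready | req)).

Sat(~lock) = {1, 4}
AF ~lock: least fixpoint, start Z0 = {1, 4}, add states with every successor in Z. Z1 = {1, 4, 7, 8}; Z2 = {1, 4, 5, 7, 8}; fixed.
Sat(AF ~lock) = {1, 4, 5, 7, 8}
E[req U AF ~lock]: least fixpoint, start Z0 = Sat(AF ~lock) = {1, 4, 5, 7, 8}, add states in Sat(req) with some successor in Z. Already a fixed point.
Sat(E[req U AF ~lock]) = {1, 4, 5, 7, 8}
Sat(ready | req) = {0, 1, 2, 4, 6, 7, 8}
Sat(E[req U AF ~lock] | (ready | req)) = {0, 1, 2, 4, 5, 6, 7, 8}
EG (E[req U AF ~lock] | (ready | req)): greatest fixpoint, start Z0 = {0, 1, 2, 4, 5, 6, 7, 8}, keep only states in Sat with some successor in Z. Z1 = {0, 1, 4, 5, 6, 7, 8}; Z2 = {1, 4, 5, 6, 7, 8}; fixed.
Sat(EG (E[req U AF ~lock] | (ready | req))) = {1, 4, 5, 6, 7, 8}
7 ∈ Sat(EG (E[req U AF ~lock] | (ready | req))) = {1, 4, 5, 6, 7, 8}, so the formula holds at 7.

Yes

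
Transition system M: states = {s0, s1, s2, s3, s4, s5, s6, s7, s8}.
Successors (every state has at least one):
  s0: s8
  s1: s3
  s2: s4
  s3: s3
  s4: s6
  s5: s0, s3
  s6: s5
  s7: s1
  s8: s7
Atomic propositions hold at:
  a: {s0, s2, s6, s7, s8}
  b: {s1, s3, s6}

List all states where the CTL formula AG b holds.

{s1, s3}

AG b: greatest fixpoint, start Z0 = {s1, s3, s6}, keep only states in Sat with every successor in Z. Z1 = {s1, s3}; fixed.
Sat(AG b) = {s1, s3}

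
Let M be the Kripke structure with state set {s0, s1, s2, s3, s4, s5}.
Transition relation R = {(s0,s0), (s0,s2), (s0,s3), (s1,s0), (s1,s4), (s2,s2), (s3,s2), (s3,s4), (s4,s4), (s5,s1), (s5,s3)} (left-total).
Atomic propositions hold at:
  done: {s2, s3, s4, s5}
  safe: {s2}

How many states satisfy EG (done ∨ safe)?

Sat(done ∨ safe) = {s2, s3, s4, s5}
EG (done ∨ safe): greatest fixpoint, start Z0 = {s2, s3, s4, s5}, keep only states in Sat with some successor in Z. Already a fixed point.
Sat(EG (done ∨ safe)) = {s2, s3, s4, s5}
|Sat(EG (done ∨ safe))| = |{s2, s3, s4, s5}| = 4.

4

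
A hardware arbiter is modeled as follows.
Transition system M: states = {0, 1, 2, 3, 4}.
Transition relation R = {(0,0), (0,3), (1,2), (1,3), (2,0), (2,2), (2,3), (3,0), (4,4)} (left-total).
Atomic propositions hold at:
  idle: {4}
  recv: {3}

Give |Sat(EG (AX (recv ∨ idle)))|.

1

Sat(recv ∨ idle) = {3, 4}
Sat(AX (recv ∨ idle)) = {s : every successor in {3, 4}} = {4}
EG (AX (recv ∨ idle)): greatest fixpoint, start Z0 = {4}, keep only states in Sat with some successor in Z. Already a fixed point.
Sat(EG (AX (recv ∨ idle))) = {4}
|Sat(EG (AX (recv ∨ idle)))| = |{4}| = 1.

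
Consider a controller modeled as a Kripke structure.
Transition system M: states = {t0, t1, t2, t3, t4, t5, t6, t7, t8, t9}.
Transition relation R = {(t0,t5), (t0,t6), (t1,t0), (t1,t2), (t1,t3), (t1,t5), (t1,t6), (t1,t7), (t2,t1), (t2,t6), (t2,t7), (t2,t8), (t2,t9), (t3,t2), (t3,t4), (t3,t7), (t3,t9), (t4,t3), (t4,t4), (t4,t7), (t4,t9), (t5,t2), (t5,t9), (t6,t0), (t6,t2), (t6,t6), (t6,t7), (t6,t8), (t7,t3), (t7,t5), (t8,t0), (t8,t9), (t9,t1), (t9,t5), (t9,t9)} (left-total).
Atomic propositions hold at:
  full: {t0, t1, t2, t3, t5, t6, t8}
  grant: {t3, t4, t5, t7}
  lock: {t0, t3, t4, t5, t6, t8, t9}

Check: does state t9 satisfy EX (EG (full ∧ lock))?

No

Sat(full ∧ lock) = {t0, t3, t5, t6, t8}
EG (full ∧ lock): greatest fixpoint, start Z0 = {t0, t3, t5, t6, t8}, keep only states in Sat with some successor in Z. Z1 = {t0, t6, t8}; fixed.
Sat(EG (full ∧ lock)) = {t0, t6, t8}
Sat(EX (EG (full ∧ lock))) = {s : some successor in {t0, t6, t8}} = {t0, t1, t2, t6, t8}
t9 ∉ Sat(EX (EG (full ∧ lock))) = {t0, t1, t2, t6, t8}, so the formula does not hold at t9.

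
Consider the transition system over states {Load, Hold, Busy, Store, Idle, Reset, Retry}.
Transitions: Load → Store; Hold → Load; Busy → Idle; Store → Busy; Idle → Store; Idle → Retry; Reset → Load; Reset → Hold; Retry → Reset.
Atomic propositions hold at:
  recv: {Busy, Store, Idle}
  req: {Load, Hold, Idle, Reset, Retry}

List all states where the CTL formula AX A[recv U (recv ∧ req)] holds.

Sat(recv ∧ req) = {Idle}
A[recv U (recv ∧ req)]: least fixpoint, start Z0 = Sat((recv ∧ req)) = {Idle}, add states in Sat(recv) with every successor in Z. Z1 = {Busy, Idle}; Z2 = {Busy, Store, Idle}; fixed.
Sat(A[recv U (recv ∧ req)]) = {Busy, Store, Idle}
Sat(AX A[recv U (recv ∧ req)]) = {s : every successor in {Busy, Store, Idle}} = {Load, Busy, Store}

{Load, Busy, Store}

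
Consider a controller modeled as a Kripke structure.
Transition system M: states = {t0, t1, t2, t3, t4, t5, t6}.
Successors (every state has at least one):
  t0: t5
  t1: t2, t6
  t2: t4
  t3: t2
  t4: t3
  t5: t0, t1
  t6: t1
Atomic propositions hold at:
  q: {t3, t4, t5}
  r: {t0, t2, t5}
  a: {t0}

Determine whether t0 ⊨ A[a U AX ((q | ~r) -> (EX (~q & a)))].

Yes

Sat(~r) = {t1, t3, t4, t6}
Sat(q | ~r) = {t1, t3, t4, t5, t6}
Sat(~q) = {t0, t1, t2, t6}
Sat(~q & a) = {t0}
Sat(EX (~q & a)) = {s : some successor in {t0}} = {t5}
Sat((q | ~r) -> (EX (~q & a))) = {t0, t2, t5}
Sat(AX ((q | ~r) -> (EX (~q & a)))) = {s : every successor in {t0, t2, t5}} = {t0, t3}
A[a U AX ((q | ~r) -> (EX (~q & a)))]: least fixpoint, start Z0 = Sat(AX ((q | ~r) -> (EX (~q & a)))) = {t0, t3}, add states in Sat(a) with every successor in Z. Already a fixed point.
Sat(A[a U AX ((q | ~r) -> (EX (~q & a)))]) = {t0, t3}
t0 ∈ Sat(A[a U AX ((q | ~r) -> (EX (~q & a)))]) = {t0, t3}, so the formula holds at t0.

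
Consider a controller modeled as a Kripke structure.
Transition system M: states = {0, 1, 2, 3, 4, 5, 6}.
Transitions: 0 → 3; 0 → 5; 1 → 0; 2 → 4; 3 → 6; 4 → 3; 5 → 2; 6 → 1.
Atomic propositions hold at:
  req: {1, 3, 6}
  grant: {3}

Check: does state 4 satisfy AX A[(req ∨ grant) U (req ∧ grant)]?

Sat(req ∨ grant) = {1, 3, 6}
Sat(req ∧ grant) = {3}
A[(req ∨ grant) U (req ∧ grant)]: least fixpoint, start Z0 = Sat((req ∧ grant)) = {3}, add states in Sat(req ∨ grant) with every successor in Z. Already a fixed point.
Sat(A[(req ∨ grant) U (req ∧ grant)]) = {3}
Sat(AX A[(req ∨ grant) U (req ∧ grant)]) = {s : every successor in {3}} = {4}
4 ∈ Sat(AX A[(req ∨ grant) U (req ∧ grant)]) = {4}, so the formula holds at 4.

Yes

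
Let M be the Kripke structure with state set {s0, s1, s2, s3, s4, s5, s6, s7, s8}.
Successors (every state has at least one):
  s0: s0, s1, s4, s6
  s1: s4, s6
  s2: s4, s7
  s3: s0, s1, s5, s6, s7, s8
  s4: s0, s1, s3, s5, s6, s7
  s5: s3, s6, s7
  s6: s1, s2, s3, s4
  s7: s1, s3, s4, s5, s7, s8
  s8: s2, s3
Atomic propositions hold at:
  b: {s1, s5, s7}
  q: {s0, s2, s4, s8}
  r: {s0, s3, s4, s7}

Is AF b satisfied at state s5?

AF b: least fixpoint, start Z0 = {s1, s5, s7}, add states with every successor in Z. Already a fixed point.
Sat(AF b) = {s1, s5, s7}
s5 ∈ Sat(AF b) = {s1, s5, s7}, so the formula holds at s5.

Yes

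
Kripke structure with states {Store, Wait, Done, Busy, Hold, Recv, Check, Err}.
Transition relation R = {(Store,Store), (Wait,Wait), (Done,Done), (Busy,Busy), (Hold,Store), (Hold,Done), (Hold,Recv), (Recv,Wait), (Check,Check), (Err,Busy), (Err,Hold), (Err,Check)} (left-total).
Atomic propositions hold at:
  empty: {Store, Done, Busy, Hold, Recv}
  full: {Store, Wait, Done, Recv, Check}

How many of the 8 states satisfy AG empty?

AG empty: greatest fixpoint, start Z0 = {Store, Done, Busy, Hold, Recv}, keep only states in Sat with every successor in Z. Z1 = {Store, Done, Busy, Hold}; Z2 = {Store, Done, Busy}; fixed.
Sat(AG empty) = {Store, Done, Busy}
|Sat(AG empty)| = |{Store, Done, Busy}| = 3.

3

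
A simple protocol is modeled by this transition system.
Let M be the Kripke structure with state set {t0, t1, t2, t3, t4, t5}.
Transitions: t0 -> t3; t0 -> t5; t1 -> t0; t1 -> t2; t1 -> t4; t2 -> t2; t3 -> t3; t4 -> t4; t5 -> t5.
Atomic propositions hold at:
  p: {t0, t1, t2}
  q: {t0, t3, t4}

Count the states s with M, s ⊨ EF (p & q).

2

Sat(p & q) = {t0}
EF (p & q): least fixpoint, start Z0 = {t0}, add states with some successor in Z. Z1 = {t0, t1}; fixed.
Sat(EF (p & q)) = {t0, t1}
|Sat(EF (p & q))| = |{t0, t1}| = 2.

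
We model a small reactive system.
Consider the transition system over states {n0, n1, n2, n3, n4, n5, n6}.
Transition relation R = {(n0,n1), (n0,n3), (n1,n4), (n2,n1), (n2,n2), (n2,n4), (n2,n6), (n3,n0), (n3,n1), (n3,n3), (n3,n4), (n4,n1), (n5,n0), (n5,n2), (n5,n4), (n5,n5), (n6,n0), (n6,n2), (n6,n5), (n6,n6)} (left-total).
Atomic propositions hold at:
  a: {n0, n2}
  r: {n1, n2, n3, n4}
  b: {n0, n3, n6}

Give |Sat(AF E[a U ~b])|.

5

Sat(~b) = {n1, n2, n4, n5}
E[a U ~b]: least fixpoint, start Z0 = Sat(~b) = {n1, n2, n4, n5}, add states in Sat(a) with some successor in Z. Z1 = {n0, n1, n2, n4, n5}; fixed.
Sat(E[a U ~b]) = {n0, n1, n2, n4, n5}
AF E[a U ~b]: least fixpoint, start Z0 = {n0, n1, n2, n4, n5}, add states with every successor in Z. Already a fixed point.
Sat(AF E[a U ~b]) = {n0, n1, n2, n4, n5}
|Sat(AF E[a U ~b])| = |{n0, n1, n2, n4, n5}| = 5.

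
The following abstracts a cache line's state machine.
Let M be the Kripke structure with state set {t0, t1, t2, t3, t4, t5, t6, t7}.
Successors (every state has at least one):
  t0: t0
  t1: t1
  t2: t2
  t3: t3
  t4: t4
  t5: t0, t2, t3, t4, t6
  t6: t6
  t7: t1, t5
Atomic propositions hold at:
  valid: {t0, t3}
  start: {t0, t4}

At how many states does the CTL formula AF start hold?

2

AF start: least fixpoint, start Z0 = {t0, t4}, add states with every successor in Z. Already a fixed point.
Sat(AF start) = {t0, t4}
|Sat(AF start)| = |{t0, t4}| = 2.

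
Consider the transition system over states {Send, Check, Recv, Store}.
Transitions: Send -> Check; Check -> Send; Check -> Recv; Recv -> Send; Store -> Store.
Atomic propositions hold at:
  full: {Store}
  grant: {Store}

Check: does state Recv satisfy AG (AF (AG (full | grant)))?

Sat(full | grant) = {Store}
AG (full | grant): greatest fixpoint, start Z0 = {Store}, keep only states in Sat with every successor in Z. Already a fixed point.
Sat(AG (full | grant)) = {Store}
AF (AG (full | grant)): least fixpoint, start Z0 = {Store}, add states with every successor in Z. Already a fixed point.
Sat(AF (AG (full | grant))) = {Store}
AG (AF (AG (full | grant))): greatest fixpoint, start Z0 = {Store}, keep only states in Sat with every successor in Z. Already a fixed point.
Sat(AG (AF (AG (full | grant)))) = {Store}
Recv ∉ Sat(AG (AF (AG (full | grant)))) = {Store}, so the formula does not hold at Recv.

No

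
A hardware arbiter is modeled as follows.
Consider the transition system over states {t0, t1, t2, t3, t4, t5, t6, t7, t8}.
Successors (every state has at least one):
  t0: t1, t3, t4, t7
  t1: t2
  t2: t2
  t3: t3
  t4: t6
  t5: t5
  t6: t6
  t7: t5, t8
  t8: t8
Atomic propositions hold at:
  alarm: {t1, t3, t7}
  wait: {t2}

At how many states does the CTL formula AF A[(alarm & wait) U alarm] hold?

Sat(alarm & wait) = ∅
A[(alarm & wait) U alarm]: least fixpoint, start Z0 = Sat(alarm) = {t1, t3, t7}, add states in Sat(alarm & wait) with every successor in Z. Already a fixed point.
Sat(A[(alarm & wait) U alarm]) = {t1, t3, t7}
AF A[(alarm & wait) U alarm]: least fixpoint, start Z0 = {t1, t3, t7}, add states with every successor in Z. Already a fixed point.
Sat(AF A[(alarm & wait) U alarm]) = {t1, t3, t7}
|Sat(AF A[(alarm & wait) U alarm])| = |{t1, t3, t7}| = 3.

3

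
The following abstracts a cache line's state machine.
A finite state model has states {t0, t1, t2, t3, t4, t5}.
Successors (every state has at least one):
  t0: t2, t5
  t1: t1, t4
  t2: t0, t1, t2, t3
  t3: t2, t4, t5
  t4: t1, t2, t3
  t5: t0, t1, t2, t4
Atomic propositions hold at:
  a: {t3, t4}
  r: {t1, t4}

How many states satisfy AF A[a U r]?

A[a U r]: least fixpoint, start Z0 = Sat(r) = {t1, t4}, add states in Sat(a) with every successor in Z. Already a fixed point.
Sat(A[a U r]) = {t1, t4}
AF A[a U r]: least fixpoint, start Z0 = {t1, t4}, add states with every successor in Z. Already a fixed point.
Sat(AF A[a U r]) = {t1, t4}
|Sat(AF A[a U r])| = |{t1, t4}| = 2.

2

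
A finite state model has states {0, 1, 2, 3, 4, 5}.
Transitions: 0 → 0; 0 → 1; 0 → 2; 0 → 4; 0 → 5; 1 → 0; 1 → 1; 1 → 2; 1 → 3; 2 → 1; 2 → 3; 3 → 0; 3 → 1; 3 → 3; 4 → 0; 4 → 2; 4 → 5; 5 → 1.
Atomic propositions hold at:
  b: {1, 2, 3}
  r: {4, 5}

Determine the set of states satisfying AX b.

{2, 5}

Sat(AX b) = {s : every successor in {1, 2, 3}} = {2, 5}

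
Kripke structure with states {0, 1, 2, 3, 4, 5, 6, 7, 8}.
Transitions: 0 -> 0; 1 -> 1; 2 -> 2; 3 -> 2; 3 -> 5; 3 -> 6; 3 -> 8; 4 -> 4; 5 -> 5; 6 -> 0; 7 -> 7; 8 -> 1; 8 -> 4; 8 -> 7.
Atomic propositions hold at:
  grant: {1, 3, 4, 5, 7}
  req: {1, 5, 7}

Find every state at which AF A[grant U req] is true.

{1, 5, 7}

A[grant U req]: least fixpoint, start Z0 = Sat(req) = {1, 5, 7}, add states in Sat(grant) with every successor in Z. Already a fixed point.
Sat(A[grant U req]) = {1, 5, 7}
AF A[grant U req]: least fixpoint, start Z0 = {1, 5, 7}, add states with every successor in Z. Already a fixed point.
Sat(AF A[grant U req]) = {1, 5, 7}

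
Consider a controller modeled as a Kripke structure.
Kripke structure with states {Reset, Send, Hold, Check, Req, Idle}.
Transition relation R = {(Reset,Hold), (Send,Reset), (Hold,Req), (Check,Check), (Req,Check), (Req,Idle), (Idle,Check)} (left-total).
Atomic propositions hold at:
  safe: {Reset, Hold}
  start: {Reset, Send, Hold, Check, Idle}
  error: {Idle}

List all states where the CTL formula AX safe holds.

{Reset, Send}

Sat(AX safe) = {s : every successor in {Reset, Hold}} = {Reset, Send}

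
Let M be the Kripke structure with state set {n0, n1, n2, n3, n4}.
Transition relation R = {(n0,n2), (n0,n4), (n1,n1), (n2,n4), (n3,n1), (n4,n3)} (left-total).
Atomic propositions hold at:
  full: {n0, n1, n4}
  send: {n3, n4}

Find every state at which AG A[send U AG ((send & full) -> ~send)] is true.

{n1, n3, n4}

Sat(send & full) = {n4}
Sat(~send) = {n0, n1, n2}
Sat((send & full) -> ~send) = {n0, n1, n2, n3}
AG ((send & full) -> ~send): greatest fixpoint, start Z0 = {n0, n1, n2, n3}, keep only states in Sat with every successor in Z. Z1 = {n1, n3}; fixed.
Sat(AG ((send & full) -> ~send)) = {n1, n3}
A[send U AG ((send & full) -> ~send)]: least fixpoint, start Z0 = Sat(AG ((send & full) -> ~send)) = {n1, n3}, add states in Sat(send) with every successor in Z. Z1 = {n1, n3, n4}; fixed.
Sat(A[send U AG ((send & full) -> ~send)]) = {n1, n3, n4}
AG A[send U AG ((send & full) -> ~send)]: greatest fixpoint, start Z0 = {n1, n3, n4}, keep only states in Sat with every successor in Z. Already a fixed point.
Sat(AG A[send U AG ((send & full) -> ~send)]) = {n1, n3, n4}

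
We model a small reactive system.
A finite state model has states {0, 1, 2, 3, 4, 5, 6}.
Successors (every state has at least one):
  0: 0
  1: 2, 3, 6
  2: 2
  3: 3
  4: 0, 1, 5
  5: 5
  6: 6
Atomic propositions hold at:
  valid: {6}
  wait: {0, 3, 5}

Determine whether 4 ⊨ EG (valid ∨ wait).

No

Sat(valid ∨ wait) = {0, 3, 5, 6}
EG (valid ∨ wait): greatest fixpoint, start Z0 = {0, 3, 5, 6}, keep only states in Sat with some successor in Z. Already a fixed point.
Sat(EG (valid ∨ wait)) = {0, 3, 5, 6}
4 ∉ Sat(EG (valid ∨ wait)) = {0, 3, 5, 6}, so the formula does not hold at 4.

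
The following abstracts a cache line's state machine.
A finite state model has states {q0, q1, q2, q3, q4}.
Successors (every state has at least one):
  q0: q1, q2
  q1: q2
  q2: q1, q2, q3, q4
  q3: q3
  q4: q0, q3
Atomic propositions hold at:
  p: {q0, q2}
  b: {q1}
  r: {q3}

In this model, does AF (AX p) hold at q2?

Sat(AX p) = {s : every successor in {q0, q2}} = {q1}
AF (AX p): least fixpoint, start Z0 = {q1}, add states with every successor in Z. Already a fixed point.
Sat(AF (AX p)) = {q1}
q2 ∉ Sat(AF (AX p)) = {q1}, so the formula does not hold at q2.

No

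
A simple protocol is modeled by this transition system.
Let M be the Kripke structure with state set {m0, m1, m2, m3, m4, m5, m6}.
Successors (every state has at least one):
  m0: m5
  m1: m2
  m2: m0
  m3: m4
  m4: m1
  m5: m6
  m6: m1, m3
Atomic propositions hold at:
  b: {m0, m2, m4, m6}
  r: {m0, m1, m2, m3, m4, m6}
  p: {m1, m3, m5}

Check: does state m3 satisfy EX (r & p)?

No

Sat(r & p) = {m1, m3}
Sat(EX (r & p)) = {s : some successor in {m1, m3}} = {m4, m6}
m3 ∉ Sat(EX (r & p)) = {m4, m6}, so the formula does not hold at m3.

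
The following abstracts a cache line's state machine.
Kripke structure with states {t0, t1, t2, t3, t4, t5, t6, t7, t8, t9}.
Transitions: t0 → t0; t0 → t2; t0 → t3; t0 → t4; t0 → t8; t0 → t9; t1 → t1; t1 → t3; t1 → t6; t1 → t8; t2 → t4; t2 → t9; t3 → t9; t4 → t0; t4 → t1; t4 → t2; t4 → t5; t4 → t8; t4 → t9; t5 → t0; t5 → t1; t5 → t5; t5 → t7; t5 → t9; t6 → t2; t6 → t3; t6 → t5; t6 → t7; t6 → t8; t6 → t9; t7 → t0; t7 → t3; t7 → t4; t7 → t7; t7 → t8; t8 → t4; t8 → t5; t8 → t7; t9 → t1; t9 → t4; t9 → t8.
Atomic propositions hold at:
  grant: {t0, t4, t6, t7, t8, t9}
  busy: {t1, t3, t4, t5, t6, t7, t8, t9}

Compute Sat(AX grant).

Sat(AX grant) = {s : every successor in {t0, t4, t6, t7, t8, t9}} = {t2, t3}

{t2, t3}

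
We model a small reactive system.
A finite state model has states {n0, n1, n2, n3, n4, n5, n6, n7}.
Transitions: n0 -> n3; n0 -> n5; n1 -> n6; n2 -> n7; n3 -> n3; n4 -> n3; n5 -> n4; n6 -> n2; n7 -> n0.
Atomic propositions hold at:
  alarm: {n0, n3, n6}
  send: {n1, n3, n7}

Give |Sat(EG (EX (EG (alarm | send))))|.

5

Sat(alarm | send) = {n0, n1, n3, n6, n7}
EG (alarm | send): greatest fixpoint, start Z0 = {n0, n1, n3, n6, n7}, keep only states in Sat with some successor in Z. Z1 = {n0, n1, n3, n7}; Z2 = {n0, n3, n7}; fixed.
Sat(EG (alarm | send)) = {n0, n3, n7}
Sat(EX (EG (alarm | send))) = {s : some successor in {n0, n3, n7}} = {n0, n2, n3, n4, n7}
EG (EX (EG (alarm | send))): greatest fixpoint, start Z0 = {n0, n2, n3, n4, n7}, keep only states in Sat with some successor in Z. Already a fixed point.
Sat(EG (EX (EG (alarm | send)))) = {n0, n2, n3, n4, n7}
|Sat(EG (EX (EG (alarm | send))))| = |{n0, n2, n3, n4, n7}| = 5.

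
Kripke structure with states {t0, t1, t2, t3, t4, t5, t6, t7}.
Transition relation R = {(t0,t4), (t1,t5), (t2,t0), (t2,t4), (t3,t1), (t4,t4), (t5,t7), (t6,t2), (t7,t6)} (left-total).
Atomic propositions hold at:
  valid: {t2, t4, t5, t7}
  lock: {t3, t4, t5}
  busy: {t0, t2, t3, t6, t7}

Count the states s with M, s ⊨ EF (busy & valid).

Sat(busy & valid) = {t2, t7}
EF (busy & valid): least fixpoint, start Z0 = {t2, t7}, add states with some successor in Z. Z1 = {t2, t5, t6, t7}; Z2 = {t1, t2, t5, t6, t7}; Z3 = {t1, t2, t3, t5, t6, t7}; fixed.
Sat(EF (busy & valid)) = {t1, t2, t3, t5, t6, t7}
|Sat(EF (busy & valid))| = |{t1, t2, t3, t5, t6, t7}| = 6.

6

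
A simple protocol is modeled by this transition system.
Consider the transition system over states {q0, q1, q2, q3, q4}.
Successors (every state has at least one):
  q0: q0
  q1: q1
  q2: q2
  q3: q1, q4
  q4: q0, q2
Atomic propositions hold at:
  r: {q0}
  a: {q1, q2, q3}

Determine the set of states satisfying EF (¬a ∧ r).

{q0, q3, q4}

Sat(¬a) = {q0, q4}
Sat(¬a ∧ r) = {q0}
EF (¬a ∧ r): least fixpoint, start Z0 = {q0}, add states with some successor in Z. Z1 = {q0, q4}; Z2 = {q0, q3, q4}; fixed.
Sat(EF (¬a ∧ r)) = {q0, q3, q4}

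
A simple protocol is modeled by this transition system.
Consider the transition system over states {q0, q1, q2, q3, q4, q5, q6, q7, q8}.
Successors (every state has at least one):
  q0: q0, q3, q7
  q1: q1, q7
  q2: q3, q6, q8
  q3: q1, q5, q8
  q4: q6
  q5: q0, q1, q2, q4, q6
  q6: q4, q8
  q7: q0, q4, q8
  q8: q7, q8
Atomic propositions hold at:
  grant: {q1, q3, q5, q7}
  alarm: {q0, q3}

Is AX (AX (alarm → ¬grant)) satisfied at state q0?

Sat(¬grant) = {q0, q2, q4, q6, q8}
Sat(alarm → ¬grant) = {q0, q1, q2, q4, q5, q6, q7, q8}
Sat(AX (alarm → ¬grant)) = {s : every successor in {q0, q1, q2, q4, q5, q6, q7, q8}} = {q1, q3, q4, q5, q6, q7, q8}
Sat(AX (AX (alarm → ¬grant))) = {s : every successor in {q1, q3, q4, q5, q6, q7, q8}} = {q1, q2, q3, q4, q6, q8}
q0 ∉ Sat(AX (AX (alarm → ¬grant))) = {q1, q2, q3, q4, q6, q8}, so the formula does not hold at q0.

No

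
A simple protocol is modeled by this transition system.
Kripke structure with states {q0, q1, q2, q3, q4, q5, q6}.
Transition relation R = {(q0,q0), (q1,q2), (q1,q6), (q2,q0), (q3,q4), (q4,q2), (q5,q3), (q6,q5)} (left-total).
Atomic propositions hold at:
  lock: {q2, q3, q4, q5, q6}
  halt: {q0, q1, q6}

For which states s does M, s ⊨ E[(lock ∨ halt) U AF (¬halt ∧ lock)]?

{q1, q2, q3, q4, q5, q6}

Sat(lock ∨ halt) = {q0, q1, q2, q3, q4, q5, q6}
Sat(¬halt) = {q2, q3, q4, q5}
Sat(¬halt ∧ lock) = {q2, q3, q4, q5}
AF (¬halt ∧ lock): least fixpoint, start Z0 = {q2, q3, q4, q5}, add states with every successor in Z. Z1 = {q2, q3, q4, q5, q6}; Z2 = {q1, q2, q3, q4, q5, q6}; fixed.
Sat(AF (¬halt ∧ lock)) = {q1, q2, q3, q4, q5, q6}
E[(lock ∨ halt) U AF (¬halt ∧ lock)]: least fixpoint, start Z0 = Sat(AF (¬halt ∧ lock)) = {q1, q2, q3, q4, q5, q6}, add states in Sat(lock ∨ halt) with some successor in Z. Already a fixed point.
Sat(E[(lock ∨ halt) U AF (¬halt ∧ lock)]) = {q1, q2, q3, q4, q5, q6}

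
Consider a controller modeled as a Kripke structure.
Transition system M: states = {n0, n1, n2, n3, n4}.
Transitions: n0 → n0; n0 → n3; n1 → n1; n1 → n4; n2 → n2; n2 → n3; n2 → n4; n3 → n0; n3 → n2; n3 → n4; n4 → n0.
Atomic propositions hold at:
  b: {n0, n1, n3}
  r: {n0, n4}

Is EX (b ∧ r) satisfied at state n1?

No

Sat(b ∧ r) = {n0}
Sat(EX (b ∧ r)) = {s : some successor in {n0}} = {n0, n3, n4}
n1 ∉ Sat(EX (b ∧ r)) = {n0, n3, n4}, so the formula does not hold at n1.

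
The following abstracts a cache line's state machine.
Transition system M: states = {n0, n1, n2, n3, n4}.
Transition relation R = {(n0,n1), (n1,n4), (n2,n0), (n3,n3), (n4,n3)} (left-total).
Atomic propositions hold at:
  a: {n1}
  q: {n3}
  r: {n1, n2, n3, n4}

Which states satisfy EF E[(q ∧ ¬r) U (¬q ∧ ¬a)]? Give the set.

Sat(¬r) = {n0}
Sat(q ∧ ¬r) = ∅
Sat(¬q) = {n0, n1, n2, n4}
Sat(¬a) = {n0, n2, n3, n4}
Sat(¬q ∧ ¬a) = {n0, n2, n4}
E[(q ∧ ¬r) U (¬q ∧ ¬a)]: least fixpoint, start Z0 = Sat((¬q ∧ ¬a)) = {n0, n2, n4}, add states in Sat(q ∧ ¬r) with some successor in Z. Already a fixed point.
Sat(E[(q ∧ ¬r) U (¬q ∧ ¬a)]) = {n0, n2, n4}
EF E[(q ∧ ¬r) U (¬q ∧ ¬a)]: least fixpoint, start Z0 = {n0, n2, n4}, add states with some successor in Z. Z1 = {n0, n1, n2, n4}; fixed.
Sat(EF E[(q ∧ ¬r) U (¬q ∧ ¬a)]) = {n0, n1, n2, n4}

{n0, n1, n2, n4}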